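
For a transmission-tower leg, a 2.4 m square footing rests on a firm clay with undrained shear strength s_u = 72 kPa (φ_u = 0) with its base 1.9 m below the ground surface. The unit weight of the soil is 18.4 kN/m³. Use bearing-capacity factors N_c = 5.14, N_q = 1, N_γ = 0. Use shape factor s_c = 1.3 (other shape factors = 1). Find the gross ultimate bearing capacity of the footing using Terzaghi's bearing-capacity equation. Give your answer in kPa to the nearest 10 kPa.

Effective surcharge at the founding depth q = γ·D_f = 18.4 × 1.9 = 34.96 kPa.
q_ult = c·N_c·s_c + q·N_q
     = 72 × 5.14 × 1.3 + 34.96 × 1
     = 481.1 + 34.96 = 516.06 kPa.

q_ult ≈ 520 kPa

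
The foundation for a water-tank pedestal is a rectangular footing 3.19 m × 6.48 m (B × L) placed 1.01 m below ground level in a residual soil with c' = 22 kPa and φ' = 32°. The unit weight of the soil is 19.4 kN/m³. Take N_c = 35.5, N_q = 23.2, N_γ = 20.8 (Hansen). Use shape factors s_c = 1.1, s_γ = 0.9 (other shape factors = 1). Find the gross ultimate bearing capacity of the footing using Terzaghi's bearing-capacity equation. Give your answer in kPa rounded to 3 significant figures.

q_ult ≈ 1890 kPa

Effective surcharge at the founding depth q = γ·D_f = 19.4 × 1.01 = 19.594 kPa.
q_ult = c·N_c·s_c + q·N_q + 0.5·γ·B·N_γ·s_γ
     = 22 × 35.5 × 1.1 + 19.594 × 23.2 + 0.5 × 19.4 × 3.19 × 20.8 × 0.9
     = 859.1 + 454.58 + 579.25 = 1892.9 kPa.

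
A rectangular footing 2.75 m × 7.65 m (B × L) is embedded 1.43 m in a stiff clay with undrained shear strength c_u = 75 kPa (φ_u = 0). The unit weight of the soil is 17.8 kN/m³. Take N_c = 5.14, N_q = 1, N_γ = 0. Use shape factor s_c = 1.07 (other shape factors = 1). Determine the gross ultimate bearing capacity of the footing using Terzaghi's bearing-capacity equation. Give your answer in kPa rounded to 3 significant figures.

q_ult ≈ 438 kPa

Overburden at base level: q = 17.8 × 1.43 = 25.454 kPa.
Cohesion term c·N_c·s_c = 75 × 5.14 × 1.07 = 412.49 kPa; surcharge term q·N_q = 25.454 × 1 = 25.454 kPa.
q_ult = 412.49 + 25.454 = 437.94 kPa.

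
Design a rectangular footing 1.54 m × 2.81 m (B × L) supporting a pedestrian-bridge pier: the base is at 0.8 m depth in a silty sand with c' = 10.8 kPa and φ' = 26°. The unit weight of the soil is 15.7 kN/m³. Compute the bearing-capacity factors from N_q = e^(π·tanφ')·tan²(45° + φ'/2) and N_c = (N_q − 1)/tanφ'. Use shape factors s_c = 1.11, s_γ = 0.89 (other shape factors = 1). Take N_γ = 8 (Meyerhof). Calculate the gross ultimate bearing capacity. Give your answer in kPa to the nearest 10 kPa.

q_ult ≈ 500 kPa

tan26° = 0.4877, so N_q = e^(π×0.4877)·tan²(58°) = 4.629 × 2.561 = 11.85.
N_c = (11.85 − 1)/tan26° = 22.25.
q = γ·D_f = 15.7 × 0.8 = 12.56 kPa.
c·N_c·s_c = 10.8 × 22.254 × 1.11 = 266.79 kPa
q·N_q = 12.56 × 11.854 = 148.89 kPa
0.5·γ·B·N_γ·s_γ = 0.5 × 15.7 × 1.54 × 8 × 0.89 = 86.074 kPa
q_ult = 266.79 + 148.89 + 86.074 = 501.75 kPa.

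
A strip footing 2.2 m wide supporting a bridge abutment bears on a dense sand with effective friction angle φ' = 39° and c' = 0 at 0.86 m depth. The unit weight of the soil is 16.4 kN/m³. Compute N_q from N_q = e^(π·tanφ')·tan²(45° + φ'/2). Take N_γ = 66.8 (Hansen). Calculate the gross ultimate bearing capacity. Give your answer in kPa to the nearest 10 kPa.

tan39° = 0.8098, so N_q = e^(π×0.8098)·tan²(64.5°) = 12.731 × 4.395 = 55.96.
Overburden at base level: q = 16.4 × 0.86 = 14.104 kPa.
Surcharge term q·N_q = 14.104 × 55.957 = 789.22 kPa; self-weight term 0.5·γ·B·N_γ = 0.5 × 16.4 × 2.2 × 66.8 = 1205.1 kPa.
q_ult = 789.22 + 1205.1 = 1994.3 kPa.

q_ult ≈ 1990 kPa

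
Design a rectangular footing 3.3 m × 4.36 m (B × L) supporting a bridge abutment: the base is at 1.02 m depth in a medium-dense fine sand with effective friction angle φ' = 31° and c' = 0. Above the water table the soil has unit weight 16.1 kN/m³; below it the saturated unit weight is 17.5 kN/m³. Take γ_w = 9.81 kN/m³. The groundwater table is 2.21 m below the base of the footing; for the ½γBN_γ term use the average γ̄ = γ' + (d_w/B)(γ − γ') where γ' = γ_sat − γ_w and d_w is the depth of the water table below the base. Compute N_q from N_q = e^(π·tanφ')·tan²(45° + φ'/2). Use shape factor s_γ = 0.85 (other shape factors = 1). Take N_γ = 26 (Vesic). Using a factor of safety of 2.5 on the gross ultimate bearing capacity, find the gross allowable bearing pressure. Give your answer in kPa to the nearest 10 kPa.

q_all ≈ 330 kPa

N_q = e^(π·tan31°)·tan²(60.5°) = 20.63.
Overburden at base level: q = 16.1 × 1.02 = 16.422 kPa.
The water table is 2.21 m below the base (< B = 3.3 m), so the ½γBN_γ term uses γ̄ = γ' + (d_w/B)(γ − γ') = 7.69 + (2.21/3.3)(16.1 − 7.69) = 13.322 kN/m³.
Surcharge term q·N_q = 16.422 × 20.631 = 338.8 kPa; self-weight term 0.5·γ·B·N_γ·s_γ = 0.5 × 13.322 × 3.3 × 26 × 0.85 = 485.79 kPa.
q_ult = 338.8 + 485.79 = 824.59 kPa.
q_all = 824.59 / 2.5 = 329.84 kPa.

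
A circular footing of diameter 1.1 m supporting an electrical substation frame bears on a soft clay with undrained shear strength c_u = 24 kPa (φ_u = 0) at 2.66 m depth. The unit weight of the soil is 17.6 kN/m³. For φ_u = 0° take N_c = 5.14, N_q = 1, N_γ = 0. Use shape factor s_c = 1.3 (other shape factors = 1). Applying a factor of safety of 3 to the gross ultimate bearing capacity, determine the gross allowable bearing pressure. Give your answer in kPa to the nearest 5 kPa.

q_all ≈ 70 kPa

Overburden at base level: q = 17.6 × 2.66 = 46.816 kPa.
Cohesion term c·N_c·s_c = 24 × 5.14 × 1.3 = 160.37 kPa; surcharge term q·N_q = 46.816 × 1 = 46.816 kPa.
q_ult = 160.37 + 46.816 = 207.18 kPa.
q_all = q_ult / FS = 207.18 / 3 = 69.061 kPa.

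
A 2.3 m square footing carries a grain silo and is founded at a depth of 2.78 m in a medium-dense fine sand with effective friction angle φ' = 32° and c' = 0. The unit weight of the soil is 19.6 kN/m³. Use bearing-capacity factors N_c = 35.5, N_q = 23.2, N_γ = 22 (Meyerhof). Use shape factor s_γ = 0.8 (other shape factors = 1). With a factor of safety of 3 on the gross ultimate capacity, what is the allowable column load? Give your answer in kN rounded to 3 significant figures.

P_all ≈ 2930 kN

Effective surcharge at the founding depth q = γ·D_f = 19.6 × 2.78 = 54.488 kPa.
q_ult = q·N_q + 0.5·γ·B·N_γ·s_γ
     = 54.488 × 23.2 + 0.5 × 19.6 × 2.3 × 22 × 0.8
     = 1264.1 + 396.7 = 1660.8 kPa.
Gross allowable pressure q_all = 1660.8 / 3 = 553.61 kPa.
Footing area = 5.29 m², so allowable column load = 553.61 × 5.29 = 2928.6 kN.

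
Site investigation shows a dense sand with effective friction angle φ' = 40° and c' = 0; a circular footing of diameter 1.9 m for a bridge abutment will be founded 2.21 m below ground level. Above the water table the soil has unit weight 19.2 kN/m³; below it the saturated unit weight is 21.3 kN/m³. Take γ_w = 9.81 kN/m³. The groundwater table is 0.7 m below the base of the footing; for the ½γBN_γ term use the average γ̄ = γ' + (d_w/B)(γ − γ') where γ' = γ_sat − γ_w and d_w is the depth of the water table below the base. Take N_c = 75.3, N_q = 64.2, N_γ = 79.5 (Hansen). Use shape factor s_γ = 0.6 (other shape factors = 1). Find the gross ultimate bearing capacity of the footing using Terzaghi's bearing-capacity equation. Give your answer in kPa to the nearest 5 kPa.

q = γ·D_f = 19.2 × 2.21 = 42.432 kPa.
γ' = 11.49 kN/m³; averaging over the depth B below the base, γ̄ = γ' + (d_w/B)(γ − γ') = 14.331 kN/m³.
q·N_q = 42.432 × 64.2 = 2724.1 kPa
0.5·γ·B·N_γ·s_γ = 0.5 × 14.331 × 1.9 × 79.5 × 0.6 = 649.39 kPa
q_ult = 2724.1 + 649.39 = 3373.5 kPa.

q_ult ≈ 3375 kPa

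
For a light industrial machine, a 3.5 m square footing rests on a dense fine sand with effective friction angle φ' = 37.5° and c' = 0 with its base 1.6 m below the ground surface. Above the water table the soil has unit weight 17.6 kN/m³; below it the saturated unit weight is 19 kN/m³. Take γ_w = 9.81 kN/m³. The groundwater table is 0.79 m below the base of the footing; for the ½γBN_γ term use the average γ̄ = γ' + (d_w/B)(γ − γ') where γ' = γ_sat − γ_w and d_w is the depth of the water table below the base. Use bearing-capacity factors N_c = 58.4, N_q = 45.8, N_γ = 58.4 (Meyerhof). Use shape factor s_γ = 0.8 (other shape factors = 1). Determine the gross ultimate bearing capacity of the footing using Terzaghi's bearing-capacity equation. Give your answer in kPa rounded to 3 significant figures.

q_ult ≈ 2200 kPa

q = γ·D_f = 17.6 × 1.6 = 28.16 kPa.
γ' = 9.19 kN/m³; averaging over the depth B below the base, γ̄ = γ' + (d_w/B)(γ − γ') = 11.088 kN/m³.
q·N_q = 28.16 × 45.8 = 1289.7 kPa
0.5·γ·B·N_γ·s_γ = 0.5 × 11.088 × 3.5 × 58.4 × 0.8 = 906.58 kPa
q_ult = 1289.7 + 906.58 = 2196.3 kPa.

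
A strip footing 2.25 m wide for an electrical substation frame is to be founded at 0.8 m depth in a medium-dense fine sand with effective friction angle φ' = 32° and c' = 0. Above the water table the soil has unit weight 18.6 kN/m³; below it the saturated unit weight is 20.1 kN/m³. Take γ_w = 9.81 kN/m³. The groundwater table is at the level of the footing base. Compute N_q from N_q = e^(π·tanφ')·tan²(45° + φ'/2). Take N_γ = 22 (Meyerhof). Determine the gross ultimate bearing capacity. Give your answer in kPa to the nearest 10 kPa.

q_ult ≈ 600 kPa

tan32° = 0.6249, so N_q = e^(π×0.6249)·tan²(61°) = 7.121 × 3.255 = 23.18.
Effective surcharge at the founding depth q = γ·D_f = 18.6 × 0.8 = 14.88 kPa.
The water table coincides with the base, so in the self-weight term γ → γ' = 10.29 kN/m³.
q_ult = q·N_q + 0.5·γ·B·N_γ
     = 14.88 × 23.177 + 0.5 × 10.29 × 2.25 × 22
     = 344.87 + 254.68 = 599.55 kPa.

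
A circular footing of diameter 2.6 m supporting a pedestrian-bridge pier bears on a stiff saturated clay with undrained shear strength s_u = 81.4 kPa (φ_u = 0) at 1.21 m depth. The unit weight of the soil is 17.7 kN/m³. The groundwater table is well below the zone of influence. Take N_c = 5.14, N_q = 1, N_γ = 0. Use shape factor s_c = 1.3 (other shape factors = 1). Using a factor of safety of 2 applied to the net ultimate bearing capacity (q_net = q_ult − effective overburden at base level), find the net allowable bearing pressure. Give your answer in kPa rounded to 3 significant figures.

q_all(net) ≈ 272 kPa

q = γ·D_f = 17.7 × 1.21 = 21.417 kPa.
c·N_c·s_c = 81.4 × 5.14 × 1.3 = 543.91 kPa
q·N_q = 21.417 × 1 = 21.417 kPa
q_ult = 543.91 + 21.417 = 565.33 kPa.
Net ultimate: q_net = 565.33 − 21.417 = 543.91 kPa.
q_all(net) = 543.91 / 2 = 271.96 kPa.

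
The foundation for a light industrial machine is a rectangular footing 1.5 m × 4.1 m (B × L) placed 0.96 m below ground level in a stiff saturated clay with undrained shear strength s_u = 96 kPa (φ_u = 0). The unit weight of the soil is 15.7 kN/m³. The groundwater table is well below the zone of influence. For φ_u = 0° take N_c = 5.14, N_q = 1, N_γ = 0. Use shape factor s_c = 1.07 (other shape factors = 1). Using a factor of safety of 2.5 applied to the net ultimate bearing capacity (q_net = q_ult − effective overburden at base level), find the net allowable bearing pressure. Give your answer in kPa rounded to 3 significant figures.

q_all(net) ≈ 211 kPa

Effective surcharge at the founding depth q = γ·D_f = 15.7 × 0.96 = 15.072 kPa.
q_ult = c·N_c·s_c + q·N_q
     = 96 × 5.14 × 1.07 + 15.072 × 1
     = 527.98 + 15.072 = 543.05 kPa.
Net ultimate: q_net = 543.05 − 15.072 = 527.98 kPa.
q_all(net) = 527.98 / 2.5 = 211.19 kPa.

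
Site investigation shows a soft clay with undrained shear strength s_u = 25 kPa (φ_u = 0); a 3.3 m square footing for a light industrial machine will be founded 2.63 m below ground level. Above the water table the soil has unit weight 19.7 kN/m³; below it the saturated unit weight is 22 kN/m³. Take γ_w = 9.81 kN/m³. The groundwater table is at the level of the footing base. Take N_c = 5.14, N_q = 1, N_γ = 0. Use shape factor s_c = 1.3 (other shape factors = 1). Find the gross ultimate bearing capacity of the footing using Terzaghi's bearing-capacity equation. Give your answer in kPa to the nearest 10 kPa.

Effective surcharge at the founding depth q = γ·D_f = 19.7 × 2.63 = 51.811 kPa.
q_ult = c·N_c·s_c + q·N_q
     = 25 × 5.14 × 1.3 + 51.811 × 1
     = 167.05 + 51.811 = 218.86 kPa.

q_ult ≈ 220 kPa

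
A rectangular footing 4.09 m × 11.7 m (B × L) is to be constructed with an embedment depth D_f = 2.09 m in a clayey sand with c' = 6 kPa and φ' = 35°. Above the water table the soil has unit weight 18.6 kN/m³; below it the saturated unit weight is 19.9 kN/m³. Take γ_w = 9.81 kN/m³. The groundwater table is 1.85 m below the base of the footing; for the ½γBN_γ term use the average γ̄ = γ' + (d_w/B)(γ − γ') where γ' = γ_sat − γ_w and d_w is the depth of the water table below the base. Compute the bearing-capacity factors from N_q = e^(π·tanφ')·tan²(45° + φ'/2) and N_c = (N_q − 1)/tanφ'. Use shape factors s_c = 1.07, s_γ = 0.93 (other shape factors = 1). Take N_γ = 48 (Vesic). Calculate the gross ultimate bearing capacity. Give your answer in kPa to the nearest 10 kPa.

tan35° = 0.7002, so N_q = e^(π×0.7002)·tan²(62.5°) = 9.023 × 3.69 = 33.3.
N_c = (33.3 − 1)/tan35° = 46.12.
q = γ·D_f = 18.6 × 2.09 = 38.874 kPa.
γ' = 10.09 kN/m³; averaging over the depth B below the base, γ̄ = γ' + (d_w/B)(γ − γ') = 13.939 kN/m³.
c·N_c·s_c = 6 × 46.124 × 1.07 = 296.11 kPa
q·N_q = 38.874 × 33.296 = 1294.4 kPa
0.5·γ·B·N_γ·s_γ = 0.5 × 13.939 × 4.09 × 48 × 0.93 = 1272.5 kPa
q_ult = 296.11 + 1294.4 + 1272.5 = 2863 kPa.

q_ult ≈ 2860 kPa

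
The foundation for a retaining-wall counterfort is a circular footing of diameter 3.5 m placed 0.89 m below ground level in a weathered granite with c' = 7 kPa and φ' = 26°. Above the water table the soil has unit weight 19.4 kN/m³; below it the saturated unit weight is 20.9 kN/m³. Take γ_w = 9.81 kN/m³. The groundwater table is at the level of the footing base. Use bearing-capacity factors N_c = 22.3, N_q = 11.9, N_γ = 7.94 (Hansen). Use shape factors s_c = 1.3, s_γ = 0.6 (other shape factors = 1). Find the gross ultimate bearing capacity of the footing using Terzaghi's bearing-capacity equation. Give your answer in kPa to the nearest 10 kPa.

q_ult ≈ 500 kPa

Overburden at base level: q = 19.4 × 0.89 = 17.266 kPa.
Below the base the soil is submerged, so the ½γBN_γ term uses γ' = 20.9 − 9.81 = 11.09 kN/m³.
Cohesion term c·N_c·s_c = 7 × 22.3 × 1.3 = 202.93 kPa; surcharge term q·N_q = 17.266 × 11.9 = 205.47 kPa; self-weight term 0.5·γ·B·N_γ·s_γ = 0.5 × 11.09 × 3.5 × 7.94 × 0.6 = 92.457 kPa.
q_ult = 202.93 + 205.47 + 92.457 = 500.85 kPa.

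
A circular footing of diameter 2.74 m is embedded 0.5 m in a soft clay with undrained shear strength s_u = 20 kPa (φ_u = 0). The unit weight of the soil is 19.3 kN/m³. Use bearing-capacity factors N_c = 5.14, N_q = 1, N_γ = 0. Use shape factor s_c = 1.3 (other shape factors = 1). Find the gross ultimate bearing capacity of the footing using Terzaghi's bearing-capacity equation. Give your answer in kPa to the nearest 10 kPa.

q_ult ≈ 140 kPa

Effective surcharge at the founding depth q = γ·D_f = 19.3 × 0.5 = 9.65 kPa.
q_ult = c·N_c·s_c + q·N_q
     = 20 × 5.14 × 1.3 + 9.65 × 1
     = 133.64 + 9.65 = 143.29 kPa.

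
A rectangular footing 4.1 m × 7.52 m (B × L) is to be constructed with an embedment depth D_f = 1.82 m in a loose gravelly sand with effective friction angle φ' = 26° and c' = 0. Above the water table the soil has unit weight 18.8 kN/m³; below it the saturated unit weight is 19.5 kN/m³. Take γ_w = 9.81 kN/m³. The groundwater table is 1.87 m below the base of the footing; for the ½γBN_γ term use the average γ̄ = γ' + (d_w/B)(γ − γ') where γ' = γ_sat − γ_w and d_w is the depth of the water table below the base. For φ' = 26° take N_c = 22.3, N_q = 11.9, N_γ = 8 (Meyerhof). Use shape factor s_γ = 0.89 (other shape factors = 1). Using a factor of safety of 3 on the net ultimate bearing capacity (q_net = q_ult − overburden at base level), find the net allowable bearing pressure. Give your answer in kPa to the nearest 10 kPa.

Overburden at base level: q = 18.8 × 1.82 = 34.216 kPa.
The water table is 1.87 m below the base (< B = 4.1 m), so the ½γBN_γ term uses γ̄ = γ' + (d_w/B)(γ − γ') = 9.69 + (1.87/4.1)(18.8 − 9.69) = 13.845 kN/m³.
Surcharge term q·N_q = 34.216 × 11.9 = 407.17 kPa; self-weight term 0.5·γ·B·N_γ·s_γ = 0.5 × 13.845 × 4.1 × 8 × 0.89 = 202.08 kPa.
q_ult = 407.17 + 202.08 = 609.25 kPa.
q_net = 609.25 − 34.216 = 575.04 kPa.
q_all(net) = 575.04 / 3 = 191.68 kPa.

q_all(net) ≈ 190 kPa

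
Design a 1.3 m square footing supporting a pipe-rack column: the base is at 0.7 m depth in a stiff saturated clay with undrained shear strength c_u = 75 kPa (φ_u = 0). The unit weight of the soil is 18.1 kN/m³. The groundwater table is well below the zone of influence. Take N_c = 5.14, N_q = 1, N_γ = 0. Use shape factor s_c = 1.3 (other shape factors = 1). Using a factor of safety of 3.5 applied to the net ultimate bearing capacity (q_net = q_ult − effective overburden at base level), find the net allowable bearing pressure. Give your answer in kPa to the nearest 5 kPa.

q_all(net) ≈ 145 kPa

Overburden at base level: q = 18.1 × 0.7 = 12.67 kPa.
Cohesion term c·N_c·s_c = 75 × 5.14 × 1.3 = 501.15 kPa; surcharge term q·N_q = 12.67 × 1 = 12.67 kPa.
q_ult = 501.15 + 12.67 = 513.82 kPa.
Net ultimate: q_net = 513.82 − 12.67 = 501.15 kPa.
q_all(net) = 501.15 / 3.5 = 143.19 kPa.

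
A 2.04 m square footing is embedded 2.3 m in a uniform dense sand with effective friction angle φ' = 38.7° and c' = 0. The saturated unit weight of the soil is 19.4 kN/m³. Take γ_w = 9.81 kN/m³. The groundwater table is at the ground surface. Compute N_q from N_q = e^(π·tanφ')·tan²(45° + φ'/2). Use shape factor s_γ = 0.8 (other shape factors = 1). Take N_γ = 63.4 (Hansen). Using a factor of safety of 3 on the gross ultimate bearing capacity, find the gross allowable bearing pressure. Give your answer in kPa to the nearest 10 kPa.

N_q = e^(π·tan38.7°)·tan²(64.35°) = 53.73.
With the water table at the surface the whole profile is submerged: γ' = 19.4 − 9.81 = 9.59 kN/m³, so q = γ'·D_f = 22.057 kPa; the same γ' applies in the ½γBN_γ term.
q_ult = q·N_q + 0.5·γ·B·N_γ·s_γ
     = 22.057 × 53.733 + 0.5 × 9.59 × 2.04 × 63.4 × 0.8
     = 1185.2 + 496.13 = 1681.3 kPa.
q_all = 1681.3 / 3 = 560.44 kPa.

q_all ≈ 560 kPa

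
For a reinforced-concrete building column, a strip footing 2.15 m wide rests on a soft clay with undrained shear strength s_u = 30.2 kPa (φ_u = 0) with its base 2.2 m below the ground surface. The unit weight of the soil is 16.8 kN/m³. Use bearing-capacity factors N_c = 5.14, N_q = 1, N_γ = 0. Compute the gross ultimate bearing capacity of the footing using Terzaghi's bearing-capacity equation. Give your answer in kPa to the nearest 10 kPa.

q_ult ≈ 190 kPa

q = γ·D_f = 16.8 × 2.2 = 36.96 kPa.
c·N_c = 30.2 × 5.14 = 155.23 kPa
q·N_q = 36.96 × 1 = 36.96 kPa
q_ult = 155.23 + 36.96 = 192.19 kPa.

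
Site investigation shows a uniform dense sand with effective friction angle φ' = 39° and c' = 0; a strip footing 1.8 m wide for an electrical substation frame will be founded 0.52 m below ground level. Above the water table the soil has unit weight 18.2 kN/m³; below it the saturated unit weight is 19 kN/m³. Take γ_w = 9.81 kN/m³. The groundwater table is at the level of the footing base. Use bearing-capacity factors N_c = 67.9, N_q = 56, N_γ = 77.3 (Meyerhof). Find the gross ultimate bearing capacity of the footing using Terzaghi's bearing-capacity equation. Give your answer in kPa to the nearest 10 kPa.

q_ult ≈ 1170 kPa

Effective surcharge at the founding depth q = γ·D_f = 18.2 × 0.52 = 9.464 kPa.
The water table coincides with the base, so in the self-weight term γ → γ' = 9.19 kN/m³.
q_ult = q·N_q + 0.5·γ·B·N_γ
     = 9.464 × 56 + 0.5 × 9.19 × 1.8 × 77.3
     = 529.98 + 639.35 = 1169.3 kPa.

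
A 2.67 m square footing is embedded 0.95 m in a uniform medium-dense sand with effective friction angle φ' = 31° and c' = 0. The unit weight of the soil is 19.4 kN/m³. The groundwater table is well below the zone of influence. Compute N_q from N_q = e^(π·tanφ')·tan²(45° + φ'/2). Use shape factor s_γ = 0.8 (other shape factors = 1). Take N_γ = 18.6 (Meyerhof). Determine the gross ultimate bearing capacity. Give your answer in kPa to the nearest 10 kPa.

q_ult ≈ 770 kPa

tan31° = 0.6009, so N_q = e^(π×0.6009)·tan²(60.5°) = 6.604 × 3.124 = 20.63.
Effective surcharge at the founding depth q = γ·D_f = 19.4 × 0.95 = 18.43 kPa.
q_ult = q·N_q + 0.5·γ·B·N_γ·s_γ
     = 18.43 × 20.631 + 0.5 × 19.4 × 2.67 × 18.6 × 0.8
     = 380.23 + 385.38 = 765.6 kPa.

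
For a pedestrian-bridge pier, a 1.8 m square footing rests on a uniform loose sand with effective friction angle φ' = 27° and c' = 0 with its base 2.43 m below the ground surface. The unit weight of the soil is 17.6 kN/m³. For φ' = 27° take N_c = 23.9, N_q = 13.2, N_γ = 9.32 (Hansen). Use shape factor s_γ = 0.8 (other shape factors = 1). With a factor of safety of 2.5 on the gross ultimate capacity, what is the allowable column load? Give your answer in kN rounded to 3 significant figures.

q = γ·D_f = 17.6 × 2.43 = 42.768 kPa.
q·N_q = 42.768 × 13.2 = 564.54 kPa
0.5·γ·B·N_γ·s_γ = 0.5 × 17.6 × 1.8 × 9.32 × 0.8 = 118.1 kPa
q_ult = 564.54 + 118.1 = 682.64 kPa.
Gross allowable pressure q_all = 682.64 / 2.5 = 273.06 kPa.
Footing area = 3.24 m², so allowable column load = 273.06 × 3.24 = 884.7 kN.

P_all ≈ 885 kN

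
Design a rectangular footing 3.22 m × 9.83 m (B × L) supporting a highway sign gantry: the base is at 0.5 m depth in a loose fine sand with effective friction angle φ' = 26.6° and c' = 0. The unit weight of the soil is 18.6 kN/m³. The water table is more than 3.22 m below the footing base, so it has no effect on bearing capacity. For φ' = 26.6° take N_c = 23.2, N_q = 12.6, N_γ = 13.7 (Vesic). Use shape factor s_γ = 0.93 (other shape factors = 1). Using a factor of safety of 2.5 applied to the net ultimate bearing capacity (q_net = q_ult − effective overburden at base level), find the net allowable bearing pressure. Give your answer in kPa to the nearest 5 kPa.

q = γ·D_f = 18.6 × 0.5 = 9.3 kPa.
q·N_q = 9.3 × 12.6 = 117.18 kPa
0.5·γ·B·N_γ·s_γ = 0.5 × 18.6 × 3.22 × 13.7 × 0.93 = 381.54 kPa
q_ult = 117.18 + 381.54 = 498.72 kPa.
Net ultimate: q_net = 498.72 − 9.3 = 489.42 kPa.
q_all(net) = 489.42 / 2.5 = 195.77 kPa.

q_all(net) ≈ 195 kPa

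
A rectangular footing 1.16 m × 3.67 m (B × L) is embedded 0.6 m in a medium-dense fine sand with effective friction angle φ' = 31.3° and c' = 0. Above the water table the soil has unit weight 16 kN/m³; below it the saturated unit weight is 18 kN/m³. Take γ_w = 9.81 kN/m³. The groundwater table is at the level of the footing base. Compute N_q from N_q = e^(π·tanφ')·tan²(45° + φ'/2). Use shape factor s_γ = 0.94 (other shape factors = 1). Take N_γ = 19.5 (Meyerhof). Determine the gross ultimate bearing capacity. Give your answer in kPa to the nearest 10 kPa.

tan31.3° = 0.608, so N_q = e^(π×0.608)·tan²(60.65°) = 6.754 × 3.162 = 21.36.
Overburden at base level: q = 16 × 0.6 = 9.6 kPa.
Below the base the soil is submerged, so the ½γBN_γ term uses γ' = 18 − 9.81 = 8.19 kN/m³.
Surcharge term q·N_q = 9.6 × 21.359 = 205.05 kPa; self-weight term 0.5·γ·B·N_γ·s_γ = 0.5 × 8.19 × 1.16 × 19.5 × 0.94 = 87.071 kPa.
q_ult = 205.05 + 87.071 = 292.12 kPa.

q_ult ≈ 290 kPa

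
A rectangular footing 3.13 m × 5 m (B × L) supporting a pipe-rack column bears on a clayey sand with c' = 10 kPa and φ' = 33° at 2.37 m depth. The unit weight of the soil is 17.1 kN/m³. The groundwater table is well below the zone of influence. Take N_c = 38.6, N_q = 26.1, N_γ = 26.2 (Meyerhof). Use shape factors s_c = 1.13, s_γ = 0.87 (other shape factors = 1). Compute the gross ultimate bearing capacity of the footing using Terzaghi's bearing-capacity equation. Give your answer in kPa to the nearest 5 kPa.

q = γ·D_f = 17.1 × 2.37 = 40.527 kPa.
c·N_c·s_c = 10 × 38.6 × 1.13 = 436.18 kPa
q·N_q = 40.527 × 26.1 = 1057.8 kPa
0.5·γ·B·N_γ·s_γ = 0.5 × 17.1 × 3.13 × 26.2 × 0.87 = 610 kPa
q_ult = 436.18 + 1057.8 + 610 = 2103.9 kPa.

q_ult ≈ 2105 kPa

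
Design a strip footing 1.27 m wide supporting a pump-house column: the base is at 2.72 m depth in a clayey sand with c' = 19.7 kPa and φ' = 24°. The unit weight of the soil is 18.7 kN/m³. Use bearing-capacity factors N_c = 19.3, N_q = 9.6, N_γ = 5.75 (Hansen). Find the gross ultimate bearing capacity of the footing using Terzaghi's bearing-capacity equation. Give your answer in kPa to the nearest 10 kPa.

q_ult ≈ 940 kPa

Overburden at base level: q = 18.7 × 2.72 = 50.864 kPa.
Cohesion term c·N_c = 19.7 × 19.3 = 380.21 kPa; surcharge term q·N_q = 50.864 × 9.6 = 488.29 kPa; self-weight term 0.5·γ·B·N_γ = 0.5 × 18.7 × 1.27 × 5.75 = 68.278 kPa.
q_ult = 380.21 + 488.29 + 68.278 = 936.78 kPa.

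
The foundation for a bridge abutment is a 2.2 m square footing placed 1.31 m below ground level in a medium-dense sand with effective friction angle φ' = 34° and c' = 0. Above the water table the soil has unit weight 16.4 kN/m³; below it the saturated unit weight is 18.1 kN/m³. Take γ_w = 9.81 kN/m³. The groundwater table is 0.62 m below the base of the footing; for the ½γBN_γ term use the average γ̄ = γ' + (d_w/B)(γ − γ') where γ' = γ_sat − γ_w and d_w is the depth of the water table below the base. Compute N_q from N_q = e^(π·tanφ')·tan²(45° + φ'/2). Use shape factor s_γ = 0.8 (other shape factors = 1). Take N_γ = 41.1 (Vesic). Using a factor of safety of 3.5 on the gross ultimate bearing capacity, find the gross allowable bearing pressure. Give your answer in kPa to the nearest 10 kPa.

N_q = e^(π·tan34°)·tan²(62°) = 29.44.
q = γ·D_f = 16.4 × 1.31 = 21.484 kPa.
γ' = 8.29 kN/m³; averaging over the depth B below the base, γ̄ = γ' + (d_w/B)(γ − γ') = 10.576 kN/m³.
q·N_q = 21.484 × 29.44 = 632.48 kPa
0.5·γ·B·N_γ·s_γ = 0.5 × 10.576 × 2.2 × 41.1 × 0.8 = 382.5 kPa
q_ult = 632.48 + 382.5 = 1015 kPa.
q_all = 1015 / 3.5 = 289.99 kPa.

q_all ≈ 290 kPa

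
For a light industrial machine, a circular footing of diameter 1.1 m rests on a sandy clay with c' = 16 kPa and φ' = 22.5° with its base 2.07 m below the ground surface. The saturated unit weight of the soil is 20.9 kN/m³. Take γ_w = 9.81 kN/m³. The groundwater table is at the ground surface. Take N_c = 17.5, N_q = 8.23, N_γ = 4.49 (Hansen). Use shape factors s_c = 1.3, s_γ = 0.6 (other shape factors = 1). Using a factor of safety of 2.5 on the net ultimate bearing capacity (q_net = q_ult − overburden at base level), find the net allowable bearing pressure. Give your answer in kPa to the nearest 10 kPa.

q_all(net) ≈ 220 kPa

Water table at ground surface, so effective unit weight γ' = 20.9 − 9.81 = 11.09 kN/m³ is used throughout; overburden q = 11.09 × 2.07 = 22.956 kPa; the same γ' applies in the ½γBN_γ term.
Cohesion term c·N_c·s_c = 16 × 17.5 × 1.3 = 364 kPa; surcharge term q·N_q = 22.956 × 8.23 = 188.93 kPa; self-weight term 0.5·γ·B·N_γ·s_γ = 0.5 × 11.09 × 1.1 × 4.49 × 0.6 = 16.432 kPa.
q_ult = 364 + 188.93 + 16.432 = 569.36 kPa.
q_net = 569.36 − 22.956 = 546.41 kPa.
q_all(net) = 546.41 / 2.5 = 218.56 kPa.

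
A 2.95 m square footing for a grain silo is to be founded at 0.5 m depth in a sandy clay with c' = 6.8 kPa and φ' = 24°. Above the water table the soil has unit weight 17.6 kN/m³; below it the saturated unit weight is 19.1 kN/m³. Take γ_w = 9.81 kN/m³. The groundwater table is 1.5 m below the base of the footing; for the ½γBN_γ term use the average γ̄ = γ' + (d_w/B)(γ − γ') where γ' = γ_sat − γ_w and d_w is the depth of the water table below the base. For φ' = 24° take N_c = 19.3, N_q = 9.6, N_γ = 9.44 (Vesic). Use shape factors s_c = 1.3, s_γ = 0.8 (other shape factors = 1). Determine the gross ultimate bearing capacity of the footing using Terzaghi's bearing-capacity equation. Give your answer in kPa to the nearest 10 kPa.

q_ult ≈ 410 kPa

Effective surcharge at the founding depth q = γ·D_f = 17.6 × 0.5 = 8.8 kPa.
With d_w = 1.5 m < B, γ̄ = 9.29 + (1.5/2.95) × (17.6 − 9.29) = 13.515 kN/m³.
q_ult = c·N_c·s_c + q·N_q + 0.5·γ·B·N_γ·s_γ
     = 6.8 × 19.3 × 1.3 + 8.8 × 9.6 + 0.5 × 13.515 × 2.95 × 9.44 × 0.8
     = 170.61 + 84.48 + 150.55 = 405.64 kPa.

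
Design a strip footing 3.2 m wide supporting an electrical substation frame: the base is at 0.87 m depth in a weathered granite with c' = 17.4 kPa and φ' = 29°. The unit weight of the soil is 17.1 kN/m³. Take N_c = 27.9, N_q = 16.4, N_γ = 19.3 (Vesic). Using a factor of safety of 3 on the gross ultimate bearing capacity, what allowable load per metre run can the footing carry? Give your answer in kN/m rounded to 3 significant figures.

Overburden at base level: q = 17.1 × 0.87 = 14.877 kPa.
Cohesion term c·N_c = 17.4 × 27.9 = 485.46 kPa; surcharge term q·N_q = 14.877 × 16.4 = 243.98 kPa; self-weight term 0.5·γ·B·N_γ = 0.5 × 17.1 × 3.2 × 19.3 = 528.05 kPa.
q_ult = 485.46 + 243.98 + 528.05 = 1257.5 kPa.
Gross allowable pressure q_all = 1257.5 / 3 = 419.16 kPa.
Allowable wall load = q_all × B = 419.16 × 3.2 = 1341.3 kN per metre run.

≈ 1340 kN/m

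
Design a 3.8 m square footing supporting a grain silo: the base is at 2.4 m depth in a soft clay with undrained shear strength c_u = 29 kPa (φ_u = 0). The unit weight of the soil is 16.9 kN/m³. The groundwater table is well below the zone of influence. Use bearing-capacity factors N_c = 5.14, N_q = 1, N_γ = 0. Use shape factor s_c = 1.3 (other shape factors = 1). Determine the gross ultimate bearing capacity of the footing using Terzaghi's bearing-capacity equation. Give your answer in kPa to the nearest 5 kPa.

q = γ·D_f = 16.9 × 2.4 = 40.56 kPa.
c·N_c·s_c = 29 × 5.14 × 1.3 = 193.78 kPa
q·N_q = 40.56 × 1 = 40.56 kPa
q_ult = 193.78 + 40.56 = 234.34 kPa.

q_ult ≈ 235 kPa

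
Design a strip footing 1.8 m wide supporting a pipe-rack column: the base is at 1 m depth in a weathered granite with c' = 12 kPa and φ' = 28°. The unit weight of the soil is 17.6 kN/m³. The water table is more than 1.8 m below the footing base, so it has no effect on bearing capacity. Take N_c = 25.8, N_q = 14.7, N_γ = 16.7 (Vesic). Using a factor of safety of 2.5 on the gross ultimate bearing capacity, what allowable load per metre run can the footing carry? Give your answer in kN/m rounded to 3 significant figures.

≈ 600 kN/m

Overburden at base level: q = 17.6 × 1 = 17.6 kPa.
Cohesion term c·N_c = 12 × 25.8 = 309.6 kPa; surcharge term q·N_q = 17.6 × 14.7 = 258.72 kPa; self-weight term 0.5·γ·B·N_γ = 0.5 × 17.6 × 1.8 × 16.7 = 264.53 kPa.
q_ult = 309.6 + 258.72 + 264.53 = 832.85 kPa.
Gross allowable pressure q_all = 832.85 / 2.5 = 333.14 kPa.
Allowable wall load = q_all × B = 333.14 × 1.8 = 599.65 kN per metre run.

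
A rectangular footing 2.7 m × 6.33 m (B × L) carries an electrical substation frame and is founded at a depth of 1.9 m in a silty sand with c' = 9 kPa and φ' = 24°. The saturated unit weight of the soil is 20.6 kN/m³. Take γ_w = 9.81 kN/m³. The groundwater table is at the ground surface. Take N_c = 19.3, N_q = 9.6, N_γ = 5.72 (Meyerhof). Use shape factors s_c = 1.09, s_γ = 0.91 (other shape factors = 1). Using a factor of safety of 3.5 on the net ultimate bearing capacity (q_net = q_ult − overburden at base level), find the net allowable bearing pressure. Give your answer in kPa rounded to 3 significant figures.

With the water table at the surface the whole profile is submerged: γ' = 20.6 − 9.81 = 10.79 kN/m³, so q = γ'·D_f = 20.501 kPa; the same γ' applies in the ½γBN_γ term.
q_ult = c·N_c·s_c + q·N_q + 0.5·γ·B·N_γ·s_γ
     = 9 × 19.3 × 1.09 + 20.501 × 9.6 + 0.5 × 10.79 × 2.7 × 5.72 × 0.91
     = 189.33 + 196.81 + 75.822 = 461.96 kPa.
q_net = 461.96 − 20.501 = 441.46 kPa.
q_all(net) = 441.46 / 3.5 = 126.13 kPa.

q_all(net) ≈ 126 kPa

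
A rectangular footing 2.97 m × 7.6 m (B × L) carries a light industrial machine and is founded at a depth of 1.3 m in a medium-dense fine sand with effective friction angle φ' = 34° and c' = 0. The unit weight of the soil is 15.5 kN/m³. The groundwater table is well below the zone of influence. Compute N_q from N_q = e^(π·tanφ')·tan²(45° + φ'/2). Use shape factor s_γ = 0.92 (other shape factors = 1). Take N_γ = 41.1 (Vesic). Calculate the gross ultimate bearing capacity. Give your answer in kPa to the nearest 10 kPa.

q_ult ≈ 1460 kPa

tan34° = 0.6745, so N_q = e^(π×0.6745)·tan²(62°) = 8.323 × 3.537 = 29.44.
Effective surcharge at the founding depth q = γ·D_f = 15.5 × 1.3 = 20.15 kPa.
q_ult = q·N_q + 0.5·γ·B·N_γ·s_γ
     = 20.15 × 29.44 + 0.5 × 15.5 × 2.97 × 41.1 × 0.92
     = 593.21 + 870.34 = 1463.5 kPa.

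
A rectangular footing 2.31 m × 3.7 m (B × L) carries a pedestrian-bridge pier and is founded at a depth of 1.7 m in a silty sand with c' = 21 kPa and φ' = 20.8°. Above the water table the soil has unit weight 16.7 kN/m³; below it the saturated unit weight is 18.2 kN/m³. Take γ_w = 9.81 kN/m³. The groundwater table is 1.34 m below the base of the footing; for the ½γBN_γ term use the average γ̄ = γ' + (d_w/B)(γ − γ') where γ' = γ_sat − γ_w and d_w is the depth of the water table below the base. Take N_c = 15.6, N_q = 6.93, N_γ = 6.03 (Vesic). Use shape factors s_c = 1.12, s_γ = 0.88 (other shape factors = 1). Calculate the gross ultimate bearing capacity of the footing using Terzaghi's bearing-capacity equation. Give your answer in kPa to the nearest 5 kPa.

q_ult ≈ 645 kPa

Overburden at base level: q = 16.7 × 1.7 = 28.39 kPa.
The water table is 1.34 m below the base (< B = 2.31 m), so the ½γBN_γ term uses γ̄ = γ' + (d_w/B)(γ − γ') = 8.39 + (1.34/2.31)(16.7 − 8.39) = 13.211 kN/m³.
Cohesion term c·N_c·s_c = 21 × 15.6 × 1.12 = 366.91 kPa; surcharge term q·N_q = 28.39 × 6.93 = 196.74 kPa; self-weight term 0.5·γ·B·N_γ·s_γ = 0.5 × 13.211 × 2.31 × 6.03 × 0.88 = 80.966 kPa.
q_ult = 366.91 + 196.74 + 80.966 = 644.62 kPa.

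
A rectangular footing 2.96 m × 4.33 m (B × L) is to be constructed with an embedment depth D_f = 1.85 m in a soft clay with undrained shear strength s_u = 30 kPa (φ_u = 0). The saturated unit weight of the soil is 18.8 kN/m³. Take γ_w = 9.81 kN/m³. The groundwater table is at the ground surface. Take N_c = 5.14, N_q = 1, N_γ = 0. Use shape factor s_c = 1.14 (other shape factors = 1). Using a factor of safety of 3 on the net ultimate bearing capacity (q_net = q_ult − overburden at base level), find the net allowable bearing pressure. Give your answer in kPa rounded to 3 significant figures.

Water table at ground surface, so effective unit weight γ' = 18.8 − 9.81 = 8.99 kN/m³ is used throughout; overburden q = 8.99 × 1.85 = 16.632 kPa.
Cohesion term c·N_c·s_c = 30 × 5.14 × 1.14 = 175.79 kPa; surcharge term q·N_q = 16.632 × 1 = 16.632 kPa.
q_ult = 175.79 + 16.632 = 192.42 kPa.
q_net = 192.42 − 16.632 = 175.79 kPa.
q_all(net) = 175.79 / 3 = 58.596 kPa.

q_all(net) ≈ 58.6 kPa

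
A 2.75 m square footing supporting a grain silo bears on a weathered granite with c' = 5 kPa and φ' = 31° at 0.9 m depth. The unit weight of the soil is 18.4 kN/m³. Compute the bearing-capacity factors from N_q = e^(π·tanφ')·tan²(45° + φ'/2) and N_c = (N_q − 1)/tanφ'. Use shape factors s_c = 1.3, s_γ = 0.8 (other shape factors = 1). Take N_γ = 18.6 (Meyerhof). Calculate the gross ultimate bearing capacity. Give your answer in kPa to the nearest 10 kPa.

q_ult ≈ 930 kPa

tan31° = 0.6009, so N_q = e^(π×0.6009)·tan²(60.5°) = 6.604 × 3.124 = 20.63.
N_c = (20.63 − 1)/tan31° = 32.67.
Effective surcharge at the founding depth q = γ·D_f = 18.4 × 0.9 = 16.56 kPa.
q_ult = c·N_c·s_c + q·N_q + 0.5·γ·B·N_γ·s_γ
     = 5 × 32.671 × 1.3 + 16.56 × 20.631 + 0.5 × 18.4 × 2.75 × 18.6 × 0.8
     = 212.36 + 341.65 + 376.46 = 930.47 kPa.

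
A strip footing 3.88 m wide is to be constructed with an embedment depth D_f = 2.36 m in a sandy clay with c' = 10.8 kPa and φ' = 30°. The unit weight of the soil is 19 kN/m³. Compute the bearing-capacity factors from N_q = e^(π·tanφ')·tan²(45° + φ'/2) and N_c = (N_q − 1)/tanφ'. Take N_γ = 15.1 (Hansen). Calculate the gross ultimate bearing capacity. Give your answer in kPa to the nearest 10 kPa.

tan30° = 0.5774, so N_q = e^(π×0.5774)·tan²(60°) = 6.134 × 3.0 = 18.4.
N_c = (18.4 − 1)/tan30° = 30.14.
Overburden at base level: q = 19 × 2.36 = 44.84 kPa.
Cohesion term c·N_c = 10.8 × 30.14 = 325.51 kPa; surcharge term q·N_q = 44.84 × 18.401 = 825.11 kPa; self-weight term 0.5·γ·B·N_γ = 0.5 × 19 × 3.88 × 15.1 = 556.59 kPa.
q_ult = 325.51 + 825.11 + 556.59 = 1707.2 kPa.

q_ult ≈ 1710 kPa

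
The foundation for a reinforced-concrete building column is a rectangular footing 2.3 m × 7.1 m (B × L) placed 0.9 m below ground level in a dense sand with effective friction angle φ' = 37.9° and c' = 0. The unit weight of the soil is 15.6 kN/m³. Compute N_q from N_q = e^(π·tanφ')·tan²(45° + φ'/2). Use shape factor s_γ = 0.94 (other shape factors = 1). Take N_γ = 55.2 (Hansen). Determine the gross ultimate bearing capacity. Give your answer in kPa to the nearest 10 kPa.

q_ult ≈ 1610 kPa

tan37.9° = 0.7785, so N_q = e^(π×0.7785)·tan²(63.95°) = 11.538 × 4.185 = 48.29.
Effective surcharge at the founding depth q = γ·D_f = 15.6 × 0.9 = 14.04 kPa.
q_ult = q·N_q + 0.5·γ·B·N_γ·s_γ
     = 14.04 × 48.289 + 0.5 × 15.6 × 2.3 × 55.2 × 0.94
     = 677.98 + 930.87 = 1608.9 kPa.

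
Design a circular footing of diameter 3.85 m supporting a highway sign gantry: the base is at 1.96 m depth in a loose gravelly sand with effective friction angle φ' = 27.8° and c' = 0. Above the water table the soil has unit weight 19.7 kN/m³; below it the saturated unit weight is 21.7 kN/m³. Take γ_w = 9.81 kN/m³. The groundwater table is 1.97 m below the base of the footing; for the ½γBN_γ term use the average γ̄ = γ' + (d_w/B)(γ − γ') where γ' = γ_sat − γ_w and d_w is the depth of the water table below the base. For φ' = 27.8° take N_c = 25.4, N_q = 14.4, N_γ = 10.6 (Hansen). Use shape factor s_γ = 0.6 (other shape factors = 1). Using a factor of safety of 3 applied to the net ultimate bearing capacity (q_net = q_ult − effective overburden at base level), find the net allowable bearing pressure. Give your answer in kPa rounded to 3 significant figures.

Effective surcharge at the founding depth q = γ·D_f = 19.7 × 1.96 = 38.612 kPa.
With d_w = 1.97 m < B, γ̄ = 11.89 + (1.97/3.85) × (19.7 − 11.89) = 15.886 kN/m³.
q_ult = q·N_q + 0.5·γ·B·N_γ·s_γ
     = 38.612 × 14.4 + 0.5 × 15.886 × 3.85 × 10.6 × 0.6
     = 556.01 + 194.5 = 750.51 kPa.
Net ultimate: q_net = 750.51 − 38.612 = 711.9 kPa.
q_all(net) = 711.9 / 3 = 237.3 kPa.

q_all(net) ≈ 237 kPa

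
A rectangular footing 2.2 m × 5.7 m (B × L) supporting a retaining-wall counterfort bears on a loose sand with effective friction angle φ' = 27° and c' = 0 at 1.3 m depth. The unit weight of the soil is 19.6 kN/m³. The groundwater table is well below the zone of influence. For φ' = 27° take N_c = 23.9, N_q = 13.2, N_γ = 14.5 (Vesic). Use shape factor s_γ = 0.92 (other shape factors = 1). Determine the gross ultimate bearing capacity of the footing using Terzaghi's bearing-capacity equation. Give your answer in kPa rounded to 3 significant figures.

q = γ·D_f = 19.6 × 1.3 = 25.48 kPa.
q·N_q = 25.48 × 13.2 = 336.34 kPa
0.5·γ·B·N_γ·s_γ = 0.5 × 19.6 × 2.2 × 14.5 × 0.92 = 287.61 kPa
q_ult = 336.34 + 287.61 = 623.95 kPa.

q_ult ≈ 624 kPa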